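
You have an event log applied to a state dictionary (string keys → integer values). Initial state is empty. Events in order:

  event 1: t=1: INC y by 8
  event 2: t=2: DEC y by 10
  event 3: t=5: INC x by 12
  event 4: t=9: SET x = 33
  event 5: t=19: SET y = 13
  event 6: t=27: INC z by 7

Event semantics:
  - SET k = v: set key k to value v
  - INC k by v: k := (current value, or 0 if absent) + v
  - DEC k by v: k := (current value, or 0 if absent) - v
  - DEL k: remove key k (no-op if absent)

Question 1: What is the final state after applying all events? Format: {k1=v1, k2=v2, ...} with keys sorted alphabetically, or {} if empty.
  after event 1 (t=1: INC y by 8): {y=8}
  after event 2 (t=2: DEC y by 10): {y=-2}
  after event 3 (t=5: INC x by 12): {x=12, y=-2}
  after event 4 (t=9: SET x = 33): {x=33, y=-2}
  after event 5 (t=19: SET y = 13): {x=33, y=13}
  after event 6 (t=27: INC z by 7): {x=33, y=13, z=7}

Answer: {x=33, y=13, z=7}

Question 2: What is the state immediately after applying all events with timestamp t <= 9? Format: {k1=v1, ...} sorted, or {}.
Apply events with t <= 9 (4 events):
  after event 1 (t=1: INC y by 8): {y=8}
  after event 2 (t=2: DEC y by 10): {y=-2}
  after event 3 (t=5: INC x by 12): {x=12, y=-2}
  after event 4 (t=9: SET x = 33): {x=33, y=-2}

Answer: {x=33, y=-2}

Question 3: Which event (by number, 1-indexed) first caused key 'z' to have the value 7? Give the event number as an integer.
Answer: 6

Derivation:
Looking for first event where z becomes 7:
  event 6: z (absent) -> 7  <-- first match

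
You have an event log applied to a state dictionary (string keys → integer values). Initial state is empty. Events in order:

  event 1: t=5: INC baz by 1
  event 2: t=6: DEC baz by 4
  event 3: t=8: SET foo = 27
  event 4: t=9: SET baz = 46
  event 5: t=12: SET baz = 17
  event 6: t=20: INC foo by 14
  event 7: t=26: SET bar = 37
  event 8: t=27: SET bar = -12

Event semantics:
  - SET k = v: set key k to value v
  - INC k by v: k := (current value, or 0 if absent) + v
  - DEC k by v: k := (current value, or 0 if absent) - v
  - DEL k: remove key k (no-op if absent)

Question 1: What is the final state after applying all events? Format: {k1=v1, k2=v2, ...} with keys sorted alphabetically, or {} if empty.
Answer: {bar=-12, baz=17, foo=41}

Derivation:
  after event 1 (t=5: INC baz by 1): {baz=1}
  after event 2 (t=6: DEC baz by 4): {baz=-3}
  after event 3 (t=8: SET foo = 27): {baz=-3, foo=27}
  after event 4 (t=9: SET baz = 46): {baz=46, foo=27}
  after event 5 (t=12: SET baz = 17): {baz=17, foo=27}
  after event 6 (t=20: INC foo by 14): {baz=17, foo=41}
  after event 7 (t=26: SET bar = 37): {bar=37, baz=17, foo=41}
  after event 8 (t=27: SET bar = -12): {bar=-12, baz=17, foo=41}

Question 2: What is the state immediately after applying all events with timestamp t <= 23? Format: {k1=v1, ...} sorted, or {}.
Answer: {baz=17, foo=41}

Derivation:
Apply events with t <= 23 (6 events):
  after event 1 (t=5: INC baz by 1): {baz=1}
  after event 2 (t=6: DEC baz by 4): {baz=-3}
  after event 3 (t=8: SET foo = 27): {baz=-3, foo=27}
  after event 4 (t=9: SET baz = 46): {baz=46, foo=27}
  after event 5 (t=12: SET baz = 17): {baz=17, foo=27}
  after event 6 (t=20: INC foo by 14): {baz=17, foo=41}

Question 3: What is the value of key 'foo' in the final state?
Answer: 41

Derivation:
Track key 'foo' through all 8 events:
  event 1 (t=5: INC baz by 1): foo unchanged
  event 2 (t=6: DEC baz by 4): foo unchanged
  event 3 (t=8: SET foo = 27): foo (absent) -> 27
  event 4 (t=9: SET baz = 46): foo unchanged
  event 5 (t=12: SET baz = 17): foo unchanged
  event 6 (t=20: INC foo by 14): foo 27 -> 41
  event 7 (t=26: SET bar = 37): foo unchanged
  event 8 (t=27: SET bar = -12): foo unchanged
Final: foo = 41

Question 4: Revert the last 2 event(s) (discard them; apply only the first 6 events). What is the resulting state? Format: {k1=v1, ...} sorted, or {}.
Answer: {baz=17, foo=41}

Derivation:
Keep first 6 events (discard last 2):
  after event 1 (t=5: INC baz by 1): {baz=1}
  after event 2 (t=6: DEC baz by 4): {baz=-3}
  after event 3 (t=8: SET foo = 27): {baz=-3, foo=27}
  after event 4 (t=9: SET baz = 46): {baz=46, foo=27}
  after event 5 (t=12: SET baz = 17): {baz=17, foo=27}
  after event 6 (t=20: INC foo by 14): {baz=17, foo=41}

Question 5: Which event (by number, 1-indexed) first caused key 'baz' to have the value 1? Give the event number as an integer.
Answer: 1

Derivation:
Looking for first event where baz becomes 1:
  event 1: baz (absent) -> 1  <-- first match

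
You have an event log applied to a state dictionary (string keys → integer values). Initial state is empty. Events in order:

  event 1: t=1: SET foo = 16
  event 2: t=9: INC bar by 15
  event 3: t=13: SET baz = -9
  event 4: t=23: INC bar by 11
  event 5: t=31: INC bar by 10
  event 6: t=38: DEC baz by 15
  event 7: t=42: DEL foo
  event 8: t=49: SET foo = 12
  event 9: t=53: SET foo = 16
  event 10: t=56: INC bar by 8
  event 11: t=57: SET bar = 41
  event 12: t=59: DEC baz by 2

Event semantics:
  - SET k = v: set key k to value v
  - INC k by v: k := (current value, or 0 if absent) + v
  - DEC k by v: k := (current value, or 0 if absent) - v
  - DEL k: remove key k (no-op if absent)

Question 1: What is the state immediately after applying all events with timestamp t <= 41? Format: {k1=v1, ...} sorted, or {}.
Apply events with t <= 41 (6 events):
  after event 1 (t=1: SET foo = 16): {foo=16}
  after event 2 (t=9: INC bar by 15): {bar=15, foo=16}
  after event 3 (t=13: SET baz = -9): {bar=15, baz=-9, foo=16}
  after event 4 (t=23: INC bar by 11): {bar=26, baz=-9, foo=16}
  after event 5 (t=31: INC bar by 10): {bar=36, baz=-9, foo=16}
  after event 6 (t=38: DEC baz by 15): {bar=36, baz=-24, foo=16}

Answer: {bar=36, baz=-24, foo=16}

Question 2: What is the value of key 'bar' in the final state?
Answer: 41

Derivation:
Track key 'bar' through all 12 events:
  event 1 (t=1: SET foo = 16): bar unchanged
  event 2 (t=9: INC bar by 15): bar (absent) -> 15
  event 3 (t=13: SET baz = -9): bar unchanged
  event 4 (t=23: INC bar by 11): bar 15 -> 26
  event 5 (t=31: INC bar by 10): bar 26 -> 36
  event 6 (t=38: DEC baz by 15): bar unchanged
  event 7 (t=42: DEL foo): bar unchanged
  event 8 (t=49: SET foo = 12): bar unchanged
  event 9 (t=53: SET foo = 16): bar unchanged
  event 10 (t=56: INC bar by 8): bar 36 -> 44
  event 11 (t=57: SET bar = 41): bar 44 -> 41
  event 12 (t=59: DEC baz by 2): bar unchanged
Final: bar = 41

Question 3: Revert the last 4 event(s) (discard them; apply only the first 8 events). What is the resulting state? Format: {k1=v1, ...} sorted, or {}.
Keep first 8 events (discard last 4):
  after event 1 (t=1: SET foo = 16): {foo=16}
  after event 2 (t=9: INC bar by 15): {bar=15, foo=16}
  after event 3 (t=13: SET baz = -9): {bar=15, baz=-9, foo=16}
  after event 4 (t=23: INC bar by 11): {bar=26, baz=-9, foo=16}
  after event 5 (t=31: INC bar by 10): {bar=36, baz=-9, foo=16}
  after event 6 (t=38: DEC baz by 15): {bar=36, baz=-24, foo=16}
  after event 7 (t=42: DEL foo): {bar=36, baz=-24}
  after event 8 (t=49: SET foo = 12): {bar=36, baz=-24, foo=12}

Answer: {bar=36, baz=-24, foo=12}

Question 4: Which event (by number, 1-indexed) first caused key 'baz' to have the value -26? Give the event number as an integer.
Looking for first event where baz becomes -26:
  event 3: baz = -9
  event 4: baz = -9
  event 5: baz = -9
  event 6: baz = -24
  event 7: baz = -24
  event 8: baz = -24
  event 9: baz = -24
  event 10: baz = -24
  event 11: baz = -24
  event 12: baz -24 -> -26  <-- first match

Answer: 12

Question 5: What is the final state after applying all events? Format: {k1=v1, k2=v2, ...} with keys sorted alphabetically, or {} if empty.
Answer: {bar=41, baz=-26, foo=16}

Derivation:
  after event 1 (t=1: SET foo = 16): {foo=16}
  after event 2 (t=9: INC bar by 15): {bar=15, foo=16}
  after event 3 (t=13: SET baz = -9): {bar=15, baz=-9, foo=16}
  after event 4 (t=23: INC bar by 11): {bar=26, baz=-9, foo=16}
  after event 5 (t=31: INC bar by 10): {bar=36, baz=-9, foo=16}
  after event 6 (t=38: DEC baz by 15): {bar=36, baz=-24, foo=16}
  after event 7 (t=42: DEL foo): {bar=36, baz=-24}
  after event 8 (t=49: SET foo = 12): {bar=36, baz=-24, foo=12}
  after event 9 (t=53: SET foo = 16): {bar=36, baz=-24, foo=16}
  after event 10 (t=56: INC bar by 8): {bar=44, baz=-24, foo=16}
  after event 11 (t=57: SET bar = 41): {bar=41, baz=-24, foo=16}
  after event 12 (t=59: DEC baz by 2): {bar=41, baz=-26, foo=16}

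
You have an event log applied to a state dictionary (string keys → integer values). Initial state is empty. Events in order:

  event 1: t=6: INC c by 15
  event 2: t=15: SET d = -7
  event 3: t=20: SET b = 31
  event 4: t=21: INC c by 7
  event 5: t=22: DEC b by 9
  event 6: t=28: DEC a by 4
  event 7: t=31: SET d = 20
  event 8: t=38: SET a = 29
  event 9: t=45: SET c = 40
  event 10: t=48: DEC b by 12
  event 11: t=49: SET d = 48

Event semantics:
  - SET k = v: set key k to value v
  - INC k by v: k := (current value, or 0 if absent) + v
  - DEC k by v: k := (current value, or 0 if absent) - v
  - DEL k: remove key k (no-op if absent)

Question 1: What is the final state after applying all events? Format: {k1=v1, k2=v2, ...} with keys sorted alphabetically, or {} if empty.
  after event 1 (t=6: INC c by 15): {c=15}
  after event 2 (t=15: SET d = -7): {c=15, d=-7}
  after event 3 (t=20: SET b = 31): {b=31, c=15, d=-7}
  after event 4 (t=21: INC c by 7): {b=31, c=22, d=-7}
  after event 5 (t=22: DEC b by 9): {b=22, c=22, d=-7}
  after event 6 (t=28: DEC a by 4): {a=-4, b=22, c=22, d=-7}
  after event 7 (t=31: SET d = 20): {a=-4, b=22, c=22, d=20}
  after event 8 (t=38: SET a = 29): {a=29, b=22, c=22, d=20}
  after event 9 (t=45: SET c = 40): {a=29, b=22, c=40, d=20}
  after event 10 (t=48: DEC b by 12): {a=29, b=10, c=40, d=20}
  after event 11 (t=49: SET d = 48): {a=29, b=10, c=40, d=48}

Answer: {a=29, b=10, c=40, d=48}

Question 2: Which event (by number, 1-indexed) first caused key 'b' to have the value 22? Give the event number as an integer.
Answer: 5

Derivation:
Looking for first event where b becomes 22:
  event 3: b = 31
  event 4: b = 31
  event 5: b 31 -> 22  <-- first match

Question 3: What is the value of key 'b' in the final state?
Answer: 10

Derivation:
Track key 'b' through all 11 events:
  event 1 (t=6: INC c by 15): b unchanged
  event 2 (t=15: SET d = -7): b unchanged
  event 3 (t=20: SET b = 31): b (absent) -> 31
  event 4 (t=21: INC c by 7): b unchanged
  event 5 (t=22: DEC b by 9): b 31 -> 22
  event 6 (t=28: DEC a by 4): b unchanged
  event 7 (t=31: SET d = 20): b unchanged
  event 8 (t=38: SET a = 29): b unchanged
  event 9 (t=45: SET c = 40): b unchanged
  event 10 (t=48: DEC b by 12): b 22 -> 10
  event 11 (t=49: SET d = 48): b unchanged
Final: b = 10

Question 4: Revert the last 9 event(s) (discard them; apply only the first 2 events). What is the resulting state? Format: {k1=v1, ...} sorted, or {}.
Keep first 2 events (discard last 9):
  after event 1 (t=6: INC c by 15): {c=15}
  after event 2 (t=15: SET d = -7): {c=15, d=-7}

Answer: {c=15, d=-7}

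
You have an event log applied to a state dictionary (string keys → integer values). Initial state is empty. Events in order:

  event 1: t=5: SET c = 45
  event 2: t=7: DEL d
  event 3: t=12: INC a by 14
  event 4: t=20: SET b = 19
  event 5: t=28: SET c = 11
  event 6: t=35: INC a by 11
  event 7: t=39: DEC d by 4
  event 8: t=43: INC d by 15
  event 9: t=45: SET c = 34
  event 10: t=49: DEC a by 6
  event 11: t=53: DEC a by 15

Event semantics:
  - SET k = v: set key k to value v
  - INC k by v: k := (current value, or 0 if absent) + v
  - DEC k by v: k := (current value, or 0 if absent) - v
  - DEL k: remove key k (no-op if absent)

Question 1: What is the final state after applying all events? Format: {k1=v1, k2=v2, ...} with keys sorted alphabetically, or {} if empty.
  after event 1 (t=5: SET c = 45): {c=45}
  after event 2 (t=7: DEL d): {c=45}
  after event 3 (t=12: INC a by 14): {a=14, c=45}
  after event 4 (t=20: SET b = 19): {a=14, b=19, c=45}
  after event 5 (t=28: SET c = 11): {a=14, b=19, c=11}
  after event 6 (t=35: INC a by 11): {a=25, b=19, c=11}
  after event 7 (t=39: DEC d by 4): {a=25, b=19, c=11, d=-4}
  after event 8 (t=43: INC d by 15): {a=25, b=19, c=11, d=11}
  after event 9 (t=45: SET c = 34): {a=25, b=19, c=34, d=11}
  after event 10 (t=49: DEC a by 6): {a=19, b=19, c=34, d=11}
  after event 11 (t=53: DEC a by 15): {a=4, b=19, c=34, d=11}

Answer: {a=4, b=19, c=34, d=11}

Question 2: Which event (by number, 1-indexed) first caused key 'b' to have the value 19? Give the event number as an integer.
Answer: 4

Derivation:
Looking for first event where b becomes 19:
  event 4: b (absent) -> 19  <-- first match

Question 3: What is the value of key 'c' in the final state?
Answer: 34

Derivation:
Track key 'c' through all 11 events:
  event 1 (t=5: SET c = 45): c (absent) -> 45
  event 2 (t=7: DEL d): c unchanged
  event 3 (t=12: INC a by 14): c unchanged
  event 4 (t=20: SET b = 19): c unchanged
  event 5 (t=28: SET c = 11): c 45 -> 11
  event 6 (t=35: INC a by 11): c unchanged
  event 7 (t=39: DEC d by 4): c unchanged
  event 8 (t=43: INC d by 15): c unchanged
  event 9 (t=45: SET c = 34): c 11 -> 34
  event 10 (t=49: DEC a by 6): c unchanged
  event 11 (t=53: DEC a by 15): c unchanged
Final: c = 34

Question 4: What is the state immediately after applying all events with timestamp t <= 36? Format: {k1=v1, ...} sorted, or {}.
Answer: {a=25, b=19, c=11}

Derivation:
Apply events with t <= 36 (6 events):
  after event 1 (t=5: SET c = 45): {c=45}
  after event 2 (t=7: DEL d): {c=45}
  after event 3 (t=12: INC a by 14): {a=14, c=45}
  after event 4 (t=20: SET b = 19): {a=14, b=19, c=45}
  after event 5 (t=28: SET c = 11): {a=14, b=19, c=11}
  after event 6 (t=35: INC a by 11): {a=25, b=19, c=11}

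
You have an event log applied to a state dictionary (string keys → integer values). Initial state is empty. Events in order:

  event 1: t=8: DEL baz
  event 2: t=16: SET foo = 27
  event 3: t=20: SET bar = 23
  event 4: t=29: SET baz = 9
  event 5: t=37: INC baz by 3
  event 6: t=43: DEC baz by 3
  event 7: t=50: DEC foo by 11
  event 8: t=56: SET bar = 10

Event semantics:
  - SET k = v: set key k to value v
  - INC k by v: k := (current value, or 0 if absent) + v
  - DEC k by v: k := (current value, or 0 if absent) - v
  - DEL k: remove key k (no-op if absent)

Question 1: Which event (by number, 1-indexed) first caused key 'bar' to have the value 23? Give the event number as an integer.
Looking for first event where bar becomes 23:
  event 3: bar (absent) -> 23  <-- first match

Answer: 3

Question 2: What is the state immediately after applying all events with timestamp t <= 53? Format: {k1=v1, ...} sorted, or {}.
Apply events with t <= 53 (7 events):
  after event 1 (t=8: DEL baz): {}
  after event 2 (t=16: SET foo = 27): {foo=27}
  after event 3 (t=20: SET bar = 23): {bar=23, foo=27}
  after event 4 (t=29: SET baz = 9): {bar=23, baz=9, foo=27}
  after event 5 (t=37: INC baz by 3): {bar=23, baz=12, foo=27}
  after event 6 (t=43: DEC baz by 3): {bar=23, baz=9, foo=27}
  after event 7 (t=50: DEC foo by 11): {bar=23, baz=9, foo=16}

Answer: {bar=23, baz=9, foo=16}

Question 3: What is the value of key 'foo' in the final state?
Answer: 16

Derivation:
Track key 'foo' through all 8 events:
  event 1 (t=8: DEL baz): foo unchanged
  event 2 (t=16: SET foo = 27): foo (absent) -> 27
  event 3 (t=20: SET bar = 23): foo unchanged
  event 4 (t=29: SET baz = 9): foo unchanged
  event 5 (t=37: INC baz by 3): foo unchanged
  event 6 (t=43: DEC baz by 3): foo unchanged
  event 7 (t=50: DEC foo by 11): foo 27 -> 16
  event 8 (t=56: SET bar = 10): foo unchanged
Final: foo = 16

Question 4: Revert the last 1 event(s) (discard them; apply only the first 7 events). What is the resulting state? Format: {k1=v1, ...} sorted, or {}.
Keep first 7 events (discard last 1):
  after event 1 (t=8: DEL baz): {}
  after event 2 (t=16: SET foo = 27): {foo=27}
  after event 3 (t=20: SET bar = 23): {bar=23, foo=27}
  after event 4 (t=29: SET baz = 9): {bar=23, baz=9, foo=27}
  after event 5 (t=37: INC baz by 3): {bar=23, baz=12, foo=27}
  after event 6 (t=43: DEC baz by 3): {bar=23, baz=9, foo=27}
  after event 7 (t=50: DEC foo by 11): {bar=23, baz=9, foo=16}

Answer: {bar=23, baz=9, foo=16}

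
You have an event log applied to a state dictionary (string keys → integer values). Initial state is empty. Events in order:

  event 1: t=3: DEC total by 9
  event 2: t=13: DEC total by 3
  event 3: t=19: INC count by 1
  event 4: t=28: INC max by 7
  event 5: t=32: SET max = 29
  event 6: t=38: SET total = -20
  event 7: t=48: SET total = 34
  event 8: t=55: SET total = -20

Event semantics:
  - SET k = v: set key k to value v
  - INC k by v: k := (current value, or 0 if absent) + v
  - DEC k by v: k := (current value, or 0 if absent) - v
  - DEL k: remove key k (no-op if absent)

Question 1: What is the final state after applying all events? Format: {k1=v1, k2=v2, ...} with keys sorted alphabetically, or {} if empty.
  after event 1 (t=3: DEC total by 9): {total=-9}
  after event 2 (t=13: DEC total by 3): {total=-12}
  after event 3 (t=19: INC count by 1): {count=1, total=-12}
  after event 4 (t=28: INC max by 7): {count=1, max=7, total=-12}
  after event 5 (t=32: SET max = 29): {count=1, max=29, total=-12}
  after event 6 (t=38: SET total = -20): {count=1, max=29, total=-20}
  after event 7 (t=48: SET total = 34): {count=1, max=29, total=34}
  after event 8 (t=55: SET total = -20): {count=1, max=29, total=-20}

Answer: {count=1, max=29, total=-20}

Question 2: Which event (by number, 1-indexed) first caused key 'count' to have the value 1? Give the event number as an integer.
Looking for first event where count becomes 1:
  event 3: count (absent) -> 1  <-- first match

Answer: 3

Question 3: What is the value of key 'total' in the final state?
Answer: -20

Derivation:
Track key 'total' through all 8 events:
  event 1 (t=3: DEC total by 9): total (absent) -> -9
  event 2 (t=13: DEC total by 3): total -9 -> -12
  event 3 (t=19: INC count by 1): total unchanged
  event 4 (t=28: INC max by 7): total unchanged
  event 5 (t=32: SET max = 29): total unchanged
  event 6 (t=38: SET total = -20): total -12 -> -20
  event 7 (t=48: SET total = 34): total -20 -> 34
  event 8 (t=55: SET total = -20): total 34 -> -20
Final: total = -20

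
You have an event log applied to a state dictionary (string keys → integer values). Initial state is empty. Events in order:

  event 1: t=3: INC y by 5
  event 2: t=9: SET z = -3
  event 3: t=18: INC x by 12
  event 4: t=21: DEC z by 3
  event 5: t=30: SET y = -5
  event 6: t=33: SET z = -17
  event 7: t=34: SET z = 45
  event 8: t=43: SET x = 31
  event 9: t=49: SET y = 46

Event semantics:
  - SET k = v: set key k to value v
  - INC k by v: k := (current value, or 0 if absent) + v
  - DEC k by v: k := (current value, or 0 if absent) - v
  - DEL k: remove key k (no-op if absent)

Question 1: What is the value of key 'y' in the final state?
Answer: 46

Derivation:
Track key 'y' through all 9 events:
  event 1 (t=3: INC y by 5): y (absent) -> 5
  event 2 (t=9: SET z = -3): y unchanged
  event 3 (t=18: INC x by 12): y unchanged
  event 4 (t=21: DEC z by 3): y unchanged
  event 5 (t=30: SET y = -5): y 5 -> -5
  event 6 (t=33: SET z = -17): y unchanged
  event 7 (t=34: SET z = 45): y unchanged
  event 8 (t=43: SET x = 31): y unchanged
  event 9 (t=49: SET y = 46): y -5 -> 46
Final: y = 46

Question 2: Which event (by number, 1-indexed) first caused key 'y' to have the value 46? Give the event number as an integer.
Answer: 9

Derivation:
Looking for first event where y becomes 46:
  event 1: y = 5
  event 2: y = 5
  event 3: y = 5
  event 4: y = 5
  event 5: y = -5
  event 6: y = -5
  event 7: y = -5
  event 8: y = -5
  event 9: y -5 -> 46  <-- first match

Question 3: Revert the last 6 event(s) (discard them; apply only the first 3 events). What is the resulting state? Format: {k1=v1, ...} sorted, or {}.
Answer: {x=12, y=5, z=-3}

Derivation:
Keep first 3 events (discard last 6):
  after event 1 (t=3: INC y by 5): {y=5}
  after event 2 (t=9: SET z = -3): {y=5, z=-3}
  after event 3 (t=18: INC x by 12): {x=12, y=5, z=-3}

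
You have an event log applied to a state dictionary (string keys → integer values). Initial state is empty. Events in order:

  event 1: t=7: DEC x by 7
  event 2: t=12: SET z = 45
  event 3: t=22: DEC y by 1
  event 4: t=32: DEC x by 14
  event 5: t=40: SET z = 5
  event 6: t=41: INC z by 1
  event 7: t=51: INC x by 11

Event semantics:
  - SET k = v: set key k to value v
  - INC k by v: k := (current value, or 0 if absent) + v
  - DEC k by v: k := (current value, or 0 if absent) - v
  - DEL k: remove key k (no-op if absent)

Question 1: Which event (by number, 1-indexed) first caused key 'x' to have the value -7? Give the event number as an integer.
Looking for first event where x becomes -7:
  event 1: x (absent) -> -7  <-- first match

Answer: 1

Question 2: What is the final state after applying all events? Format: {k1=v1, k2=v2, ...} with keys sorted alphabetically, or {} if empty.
Answer: {x=-10, y=-1, z=6}

Derivation:
  after event 1 (t=7: DEC x by 7): {x=-7}
  after event 2 (t=12: SET z = 45): {x=-7, z=45}
  after event 3 (t=22: DEC y by 1): {x=-7, y=-1, z=45}
  after event 4 (t=32: DEC x by 14): {x=-21, y=-1, z=45}
  after event 5 (t=40: SET z = 5): {x=-21, y=-1, z=5}
  after event 6 (t=41: INC z by 1): {x=-21, y=-1, z=6}
  after event 7 (t=51: INC x by 11): {x=-10, y=-1, z=6}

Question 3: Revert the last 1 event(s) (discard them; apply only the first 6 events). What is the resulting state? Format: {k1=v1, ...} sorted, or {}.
Keep first 6 events (discard last 1):
  after event 1 (t=7: DEC x by 7): {x=-7}
  after event 2 (t=12: SET z = 45): {x=-7, z=45}
  after event 3 (t=22: DEC y by 1): {x=-7, y=-1, z=45}
  after event 4 (t=32: DEC x by 14): {x=-21, y=-1, z=45}
  after event 5 (t=40: SET z = 5): {x=-21, y=-1, z=5}
  after event 6 (t=41: INC z by 1): {x=-21, y=-1, z=6}

Answer: {x=-21, y=-1, z=6}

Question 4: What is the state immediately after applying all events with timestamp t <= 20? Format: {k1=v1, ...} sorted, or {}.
Apply events with t <= 20 (2 events):
  after event 1 (t=7: DEC x by 7): {x=-7}
  after event 2 (t=12: SET z = 45): {x=-7, z=45}

Answer: {x=-7, z=45}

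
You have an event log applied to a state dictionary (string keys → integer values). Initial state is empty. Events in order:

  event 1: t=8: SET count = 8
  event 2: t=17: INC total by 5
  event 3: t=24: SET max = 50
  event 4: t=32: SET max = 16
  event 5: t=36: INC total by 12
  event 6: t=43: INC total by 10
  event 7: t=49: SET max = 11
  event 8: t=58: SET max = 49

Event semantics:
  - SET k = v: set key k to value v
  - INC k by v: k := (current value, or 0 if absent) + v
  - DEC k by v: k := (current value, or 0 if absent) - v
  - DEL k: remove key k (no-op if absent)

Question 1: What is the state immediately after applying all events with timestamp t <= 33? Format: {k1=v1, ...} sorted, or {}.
Apply events with t <= 33 (4 events):
  after event 1 (t=8: SET count = 8): {count=8}
  after event 2 (t=17: INC total by 5): {count=8, total=5}
  after event 3 (t=24: SET max = 50): {count=8, max=50, total=5}
  after event 4 (t=32: SET max = 16): {count=8, max=16, total=5}

Answer: {count=8, max=16, total=5}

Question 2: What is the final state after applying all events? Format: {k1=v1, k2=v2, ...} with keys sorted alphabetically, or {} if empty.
Answer: {count=8, max=49, total=27}

Derivation:
  after event 1 (t=8: SET count = 8): {count=8}
  after event 2 (t=17: INC total by 5): {count=8, total=5}
  after event 3 (t=24: SET max = 50): {count=8, max=50, total=5}
  after event 4 (t=32: SET max = 16): {count=8, max=16, total=5}
  after event 5 (t=36: INC total by 12): {count=8, max=16, total=17}
  after event 6 (t=43: INC total by 10): {count=8, max=16, total=27}
  after event 7 (t=49: SET max = 11): {count=8, max=11, total=27}
  after event 8 (t=58: SET max = 49): {count=8, max=49, total=27}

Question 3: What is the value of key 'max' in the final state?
Track key 'max' through all 8 events:
  event 1 (t=8: SET count = 8): max unchanged
  event 2 (t=17: INC total by 5): max unchanged
  event 3 (t=24: SET max = 50): max (absent) -> 50
  event 4 (t=32: SET max = 16): max 50 -> 16
  event 5 (t=36: INC total by 12): max unchanged
  event 6 (t=43: INC total by 10): max unchanged
  event 7 (t=49: SET max = 11): max 16 -> 11
  event 8 (t=58: SET max = 49): max 11 -> 49
Final: max = 49

Answer: 49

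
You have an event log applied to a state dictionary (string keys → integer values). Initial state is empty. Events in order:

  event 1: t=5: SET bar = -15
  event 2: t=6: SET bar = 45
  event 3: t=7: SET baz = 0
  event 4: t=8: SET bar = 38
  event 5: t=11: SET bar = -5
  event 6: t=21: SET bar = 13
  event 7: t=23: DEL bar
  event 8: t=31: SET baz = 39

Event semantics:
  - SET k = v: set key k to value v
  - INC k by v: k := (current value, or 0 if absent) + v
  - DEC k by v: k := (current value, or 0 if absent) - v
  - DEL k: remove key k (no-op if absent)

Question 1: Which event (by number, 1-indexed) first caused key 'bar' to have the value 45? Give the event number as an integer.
Looking for first event where bar becomes 45:
  event 1: bar = -15
  event 2: bar -15 -> 45  <-- first match

Answer: 2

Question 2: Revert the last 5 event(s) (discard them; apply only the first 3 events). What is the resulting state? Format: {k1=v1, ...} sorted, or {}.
Keep first 3 events (discard last 5):
  after event 1 (t=5: SET bar = -15): {bar=-15}
  after event 2 (t=6: SET bar = 45): {bar=45}
  after event 3 (t=7: SET baz = 0): {bar=45, baz=0}

Answer: {bar=45, baz=0}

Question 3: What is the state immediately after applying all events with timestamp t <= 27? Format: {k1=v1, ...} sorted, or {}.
Answer: {baz=0}

Derivation:
Apply events with t <= 27 (7 events):
  after event 1 (t=5: SET bar = -15): {bar=-15}
  after event 2 (t=6: SET bar = 45): {bar=45}
  after event 3 (t=7: SET baz = 0): {bar=45, baz=0}
  after event 4 (t=8: SET bar = 38): {bar=38, baz=0}
  after event 5 (t=11: SET bar = -5): {bar=-5, baz=0}
  after event 6 (t=21: SET bar = 13): {bar=13, baz=0}
  after event 7 (t=23: DEL bar): {baz=0}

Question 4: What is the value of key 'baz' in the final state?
Track key 'baz' through all 8 events:
  event 1 (t=5: SET bar = -15): baz unchanged
  event 2 (t=6: SET bar = 45): baz unchanged
  event 3 (t=7: SET baz = 0): baz (absent) -> 0
  event 4 (t=8: SET bar = 38): baz unchanged
  event 5 (t=11: SET bar = -5): baz unchanged
  event 6 (t=21: SET bar = 13): baz unchanged
  event 7 (t=23: DEL bar): baz unchanged
  event 8 (t=31: SET baz = 39): baz 0 -> 39
Final: baz = 39

Answer: 39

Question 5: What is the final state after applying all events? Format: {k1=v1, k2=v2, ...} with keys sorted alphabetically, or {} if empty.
  after event 1 (t=5: SET bar = -15): {bar=-15}
  after event 2 (t=6: SET bar = 45): {bar=45}
  after event 3 (t=7: SET baz = 0): {bar=45, baz=0}
  after event 4 (t=8: SET bar = 38): {bar=38, baz=0}
  after event 5 (t=11: SET bar = -5): {bar=-5, baz=0}
  after event 6 (t=21: SET bar = 13): {bar=13, baz=0}
  after event 7 (t=23: DEL bar): {baz=0}
  after event 8 (t=31: SET baz = 39): {baz=39}

Answer: {baz=39}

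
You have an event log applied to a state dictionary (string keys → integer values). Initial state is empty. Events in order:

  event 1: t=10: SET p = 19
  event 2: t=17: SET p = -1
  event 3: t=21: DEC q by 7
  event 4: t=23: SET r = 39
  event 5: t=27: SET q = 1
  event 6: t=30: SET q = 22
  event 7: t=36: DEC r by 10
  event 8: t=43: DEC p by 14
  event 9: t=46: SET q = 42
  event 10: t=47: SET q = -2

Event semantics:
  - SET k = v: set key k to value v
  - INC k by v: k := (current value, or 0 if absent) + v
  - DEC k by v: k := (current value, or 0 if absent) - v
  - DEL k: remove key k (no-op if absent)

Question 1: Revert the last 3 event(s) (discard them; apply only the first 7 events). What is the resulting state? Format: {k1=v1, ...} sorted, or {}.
Keep first 7 events (discard last 3):
  after event 1 (t=10: SET p = 19): {p=19}
  after event 2 (t=17: SET p = -1): {p=-1}
  after event 3 (t=21: DEC q by 7): {p=-1, q=-7}
  after event 4 (t=23: SET r = 39): {p=-1, q=-7, r=39}
  after event 5 (t=27: SET q = 1): {p=-1, q=1, r=39}
  after event 6 (t=30: SET q = 22): {p=-1, q=22, r=39}
  after event 7 (t=36: DEC r by 10): {p=-1, q=22, r=29}

Answer: {p=-1, q=22, r=29}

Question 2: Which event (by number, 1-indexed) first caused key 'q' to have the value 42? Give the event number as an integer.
Looking for first event where q becomes 42:
  event 3: q = -7
  event 4: q = -7
  event 5: q = 1
  event 6: q = 22
  event 7: q = 22
  event 8: q = 22
  event 9: q 22 -> 42  <-- first match

Answer: 9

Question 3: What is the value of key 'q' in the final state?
Answer: -2

Derivation:
Track key 'q' through all 10 events:
  event 1 (t=10: SET p = 19): q unchanged
  event 2 (t=17: SET p = -1): q unchanged
  event 3 (t=21: DEC q by 7): q (absent) -> -7
  event 4 (t=23: SET r = 39): q unchanged
  event 5 (t=27: SET q = 1): q -7 -> 1
  event 6 (t=30: SET q = 22): q 1 -> 22
  event 7 (t=36: DEC r by 10): q unchanged
  event 8 (t=43: DEC p by 14): q unchanged
  event 9 (t=46: SET q = 42): q 22 -> 42
  event 10 (t=47: SET q = -2): q 42 -> -2
Final: q = -2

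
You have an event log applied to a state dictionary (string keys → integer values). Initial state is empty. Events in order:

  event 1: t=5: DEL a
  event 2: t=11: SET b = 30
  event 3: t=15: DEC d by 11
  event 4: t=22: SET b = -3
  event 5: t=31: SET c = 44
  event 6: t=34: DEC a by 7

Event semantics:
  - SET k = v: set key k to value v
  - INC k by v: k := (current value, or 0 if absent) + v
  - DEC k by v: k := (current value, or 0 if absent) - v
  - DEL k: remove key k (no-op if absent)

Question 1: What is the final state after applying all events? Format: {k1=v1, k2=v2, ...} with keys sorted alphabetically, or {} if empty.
  after event 1 (t=5: DEL a): {}
  after event 2 (t=11: SET b = 30): {b=30}
  after event 3 (t=15: DEC d by 11): {b=30, d=-11}
  after event 4 (t=22: SET b = -3): {b=-3, d=-11}
  after event 5 (t=31: SET c = 44): {b=-3, c=44, d=-11}
  after event 6 (t=34: DEC a by 7): {a=-7, b=-3, c=44, d=-11}

Answer: {a=-7, b=-3, c=44, d=-11}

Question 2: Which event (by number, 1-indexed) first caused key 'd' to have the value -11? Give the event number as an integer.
Looking for first event where d becomes -11:
  event 3: d (absent) -> -11  <-- first match

Answer: 3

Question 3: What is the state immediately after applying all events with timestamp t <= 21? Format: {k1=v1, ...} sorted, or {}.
Apply events with t <= 21 (3 events):
  after event 1 (t=5: DEL a): {}
  after event 2 (t=11: SET b = 30): {b=30}
  after event 3 (t=15: DEC d by 11): {b=30, d=-11}

Answer: {b=30, d=-11}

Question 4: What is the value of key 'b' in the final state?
Track key 'b' through all 6 events:
  event 1 (t=5: DEL a): b unchanged
  event 2 (t=11: SET b = 30): b (absent) -> 30
  event 3 (t=15: DEC d by 11): b unchanged
  event 4 (t=22: SET b = -3): b 30 -> -3
  event 5 (t=31: SET c = 44): b unchanged
  event 6 (t=34: DEC a by 7): b unchanged
Final: b = -3

Answer: -3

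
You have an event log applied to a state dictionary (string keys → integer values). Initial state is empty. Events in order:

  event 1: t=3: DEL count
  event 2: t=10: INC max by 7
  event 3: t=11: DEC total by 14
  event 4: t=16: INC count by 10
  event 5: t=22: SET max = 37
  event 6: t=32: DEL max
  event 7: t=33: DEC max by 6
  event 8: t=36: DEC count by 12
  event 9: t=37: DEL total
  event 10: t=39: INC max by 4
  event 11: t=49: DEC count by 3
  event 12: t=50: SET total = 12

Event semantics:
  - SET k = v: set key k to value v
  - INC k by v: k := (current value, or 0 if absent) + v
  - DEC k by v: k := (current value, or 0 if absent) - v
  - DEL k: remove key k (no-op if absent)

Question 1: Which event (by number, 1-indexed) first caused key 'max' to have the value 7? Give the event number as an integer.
Looking for first event where max becomes 7:
  event 2: max (absent) -> 7  <-- first match

Answer: 2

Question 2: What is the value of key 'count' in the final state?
Answer: -5

Derivation:
Track key 'count' through all 12 events:
  event 1 (t=3: DEL count): count (absent) -> (absent)
  event 2 (t=10: INC max by 7): count unchanged
  event 3 (t=11: DEC total by 14): count unchanged
  event 4 (t=16: INC count by 10): count (absent) -> 10
  event 5 (t=22: SET max = 37): count unchanged
  event 6 (t=32: DEL max): count unchanged
  event 7 (t=33: DEC max by 6): count unchanged
  event 8 (t=36: DEC count by 12): count 10 -> -2
  event 9 (t=37: DEL total): count unchanged
  event 10 (t=39: INC max by 4): count unchanged
  event 11 (t=49: DEC count by 3): count -2 -> -5
  event 12 (t=50: SET total = 12): count unchanged
Final: count = -5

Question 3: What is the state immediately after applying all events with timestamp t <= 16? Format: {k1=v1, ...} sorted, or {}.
Answer: {count=10, max=7, total=-14}

Derivation:
Apply events with t <= 16 (4 events):
  after event 1 (t=3: DEL count): {}
  after event 2 (t=10: INC max by 7): {max=7}
  after event 3 (t=11: DEC total by 14): {max=7, total=-14}
  after event 4 (t=16: INC count by 10): {count=10, max=7, total=-14}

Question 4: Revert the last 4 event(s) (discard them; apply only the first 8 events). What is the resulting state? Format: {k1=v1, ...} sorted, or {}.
Answer: {count=-2, max=-6, total=-14}

Derivation:
Keep first 8 events (discard last 4):
  after event 1 (t=3: DEL count): {}
  after event 2 (t=10: INC max by 7): {max=7}
  after event 3 (t=11: DEC total by 14): {max=7, total=-14}
  after event 4 (t=16: INC count by 10): {count=10, max=7, total=-14}
  after event 5 (t=22: SET max = 37): {count=10, max=37, total=-14}
  after event 6 (t=32: DEL max): {count=10, total=-14}
  after event 7 (t=33: DEC max by 6): {count=10, max=-6, total=-14}
  after event 8 (t=36: DEC count by 12): {count=-2, max=-6, total=-14}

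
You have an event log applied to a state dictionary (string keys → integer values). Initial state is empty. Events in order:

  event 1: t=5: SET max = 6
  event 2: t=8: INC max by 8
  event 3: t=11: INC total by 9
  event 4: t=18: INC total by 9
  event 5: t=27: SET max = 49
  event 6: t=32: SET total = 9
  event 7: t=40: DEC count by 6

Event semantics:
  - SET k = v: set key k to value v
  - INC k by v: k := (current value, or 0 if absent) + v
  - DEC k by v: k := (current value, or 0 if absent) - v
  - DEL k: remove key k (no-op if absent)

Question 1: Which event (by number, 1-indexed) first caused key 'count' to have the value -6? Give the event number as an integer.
Answer: 7

Derivation:
Looking for first event where count becomes -6:
  event 7: count (absent) -> -6  <-- first match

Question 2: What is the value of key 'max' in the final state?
Answer: 49

Derivation:
Track key 'max' through all 7 events:
  event 1 (t=5: SET max = 6): max (absent) -> 6
  event 2 (t=8: INC max by 8): max 6 -> 14
  event 3 (t=11: INC total by 9): max unchanged
  event 4 (t=18: INC total by 9): max unchanged
  event 5 (t=27: SET max = 49): max 14 -> 49
  event 6 (t=32: SET total = 9): max unchanged
  event 7 (t=40: DEC count by 6): max unchanged
Final: max = 49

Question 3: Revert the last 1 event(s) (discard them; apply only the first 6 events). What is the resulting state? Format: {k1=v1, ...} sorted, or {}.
Keep first 6 events (discard last 1):
  after event 1 (t=5: SET max = 6): {max=6}
  after event 2 (t=8: INC max by 8): {max=14}
  after event 3 (t=11: INC total by 9): {max=14, total=9}
  after event 4 (t=18: INC total by 9): {max=14, total=18}
  after event 5 (t=27: SET max = 49): {max=49, total=18}
  after event 6 (t=32: SET total = 9): {max=49, total=9}

Answer: {max=49, total=9}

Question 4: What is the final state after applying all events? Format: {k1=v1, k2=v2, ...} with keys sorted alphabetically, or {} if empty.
  after event 1 (t=5: SET max = 6): {max=6}
  after event 2 (t=8: INC max by 8): {max=14}
  after event 3 (t=11: INC total by 9): {max=14, total=9}
  after event 4 (t=18: INC total by 9): {max=14, total=18}
  after event 5 (t=27: SET max = 49): {max=49, total=18}
  after event 6 (t=32: SET total = 9): {max=49, total=9}
  after event 7 (t=40: DEC count by 6): {count=-6, max=49, total=9}

Answer: {count=-6, max=49, total=9}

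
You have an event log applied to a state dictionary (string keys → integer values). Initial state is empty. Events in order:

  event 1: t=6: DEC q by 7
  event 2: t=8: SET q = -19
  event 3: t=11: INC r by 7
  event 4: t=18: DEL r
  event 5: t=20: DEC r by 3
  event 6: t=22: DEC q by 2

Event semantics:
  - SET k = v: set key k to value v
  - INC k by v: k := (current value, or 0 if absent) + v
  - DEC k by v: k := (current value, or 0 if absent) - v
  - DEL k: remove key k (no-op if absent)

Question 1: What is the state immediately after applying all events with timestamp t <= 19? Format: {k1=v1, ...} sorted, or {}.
Answer: {q=-19}

Derivation:
Apply events with t <= 19 (4 events):
  after event 1 (t=6: DEC q by 7): {q=-7}
  after event 2 (t=8: SET q = -19): {q=-19}
  after event 3 (t=11: INC r by 7): {q=-19, r=7}
  after event 4 (t=18: DEL r): {q=-19}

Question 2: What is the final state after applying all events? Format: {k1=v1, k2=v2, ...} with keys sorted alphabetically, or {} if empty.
Answer: {q=-21, r=-3}

Derivation:
  after event 1 (t=6: DEC q by 7): {q=-7}
  after event 2 (t=8: SET q = -19): {q=-19}
  after event 3 (t=11: INC r by 7): {q=-19, r=7}
  after event 4 (t=18: DEL r): {q=-19}
  after event 5 (t=20: DEC r by 3): {q=-19, r=-3}
  after event 6 (t=22: DEC q by 2): {q=-21, r=-3}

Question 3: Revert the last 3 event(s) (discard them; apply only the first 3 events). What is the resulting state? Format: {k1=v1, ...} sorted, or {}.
Keep first 3 events (discard last 3):
  after event 1 (t=6: DEC q by 7): {q=-7}
  after event 2 (t=8: SET q = -19): {q=-19}
  after event 3 (t=11: INC r by 7): {q=-19, r=7}

Answer: {q=-19, r=7}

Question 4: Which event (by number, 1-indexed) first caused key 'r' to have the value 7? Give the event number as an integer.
Looking for first event where r becomes 7:
  event 3: r (absent) -> 7  <-- first match

Answer: 3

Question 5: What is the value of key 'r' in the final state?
Track key 'r' through all 6 events:
  event 1 (t=6: DEC q by 7): r unchanged
  event 2 (t=8: SET q = -19): r unchanged
  event 3 (t=11: INC r by 7): r (absent) -> 7
  event 4 (t=18: DEL r): r 7 -> (absent)
  event 5 (t=20: DEC r by 3): r (absent) -> -3
  event 6 (t=22: DEC q by 2): r unchanged
Final: r = -3

Answer: -3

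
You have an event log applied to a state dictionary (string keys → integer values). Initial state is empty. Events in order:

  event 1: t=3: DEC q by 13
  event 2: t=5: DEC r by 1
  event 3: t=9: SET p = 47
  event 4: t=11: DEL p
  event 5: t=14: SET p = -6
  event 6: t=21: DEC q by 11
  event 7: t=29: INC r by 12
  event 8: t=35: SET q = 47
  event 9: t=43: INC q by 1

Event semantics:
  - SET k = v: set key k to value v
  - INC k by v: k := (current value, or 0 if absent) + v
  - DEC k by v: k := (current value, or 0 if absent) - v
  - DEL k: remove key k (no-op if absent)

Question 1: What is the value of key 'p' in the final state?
Track key 'p' through all 9 events:
  event 1 (t=3: DEC q by 13): p unchanged
  event 2 (t=5: DEC r by 1): p unchanged
  event 3 (t=9: SET p = 47): p (absent) -> 47
  event 4 (t=11: DEL p): p 47 -> (absent)
  event 5 (t=14: SET p = -6): p (absent) -> -6
  event 6 (t=21: DEC q by 11): p unchanged
  event 7 (t=29: INC r by 12): p unchanged
  event 8 (t=35: SET q = 47): p unchanged
  event 9 (t=43: INC q by 1): p unchanged
Final: p = -6

Answer: -6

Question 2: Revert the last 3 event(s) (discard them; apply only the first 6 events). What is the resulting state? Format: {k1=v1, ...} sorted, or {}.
Keep first 6 events (discard last 3):
  after event 1 (t=3: DEC q by 13): {q=-13}
  after event 2 (t=5: DEC r by 1): {q=-13, r=-1}
  after event 3 (t=9: SET p = 47): {p=47, q=-13, r=-1}
  after event 4 (t=11: DEL p): {q=-13, r=-1}
  after event 5 (t=14: SET p = -6): {p=-6, q=-13, r=-1}
  after event 6 (t=21: DEC q by 11): {p=-6, q=-24, r=-1}

Answer: {p=-6, q=-24, r=-1}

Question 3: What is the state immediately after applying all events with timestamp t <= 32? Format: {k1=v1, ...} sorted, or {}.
Apply events with t <= 32 (7 events):
  after event 1 (t=3: DEC q by 13): {q=-13}
  after event 2 (t=5: DEC r by 1): {q=-13, r=-1}
  after event 3 (t=9: SET p = 47): {p=47, q=-13, r=-1}
  after event 4 (t=11: DEL p): {q=-13, r=-1}
  after event 5 (t=14: SET p = -6): {p=-6, q=-13, r=-1}
  after event 6 (t=21: DEC q by 11): {p=-6, q=-24, r=-1}
  after event 7 (t=29: INC r by 12): {p=-6, q=-24, r=11}

Answer: {p=-6, q=-24, r=11}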